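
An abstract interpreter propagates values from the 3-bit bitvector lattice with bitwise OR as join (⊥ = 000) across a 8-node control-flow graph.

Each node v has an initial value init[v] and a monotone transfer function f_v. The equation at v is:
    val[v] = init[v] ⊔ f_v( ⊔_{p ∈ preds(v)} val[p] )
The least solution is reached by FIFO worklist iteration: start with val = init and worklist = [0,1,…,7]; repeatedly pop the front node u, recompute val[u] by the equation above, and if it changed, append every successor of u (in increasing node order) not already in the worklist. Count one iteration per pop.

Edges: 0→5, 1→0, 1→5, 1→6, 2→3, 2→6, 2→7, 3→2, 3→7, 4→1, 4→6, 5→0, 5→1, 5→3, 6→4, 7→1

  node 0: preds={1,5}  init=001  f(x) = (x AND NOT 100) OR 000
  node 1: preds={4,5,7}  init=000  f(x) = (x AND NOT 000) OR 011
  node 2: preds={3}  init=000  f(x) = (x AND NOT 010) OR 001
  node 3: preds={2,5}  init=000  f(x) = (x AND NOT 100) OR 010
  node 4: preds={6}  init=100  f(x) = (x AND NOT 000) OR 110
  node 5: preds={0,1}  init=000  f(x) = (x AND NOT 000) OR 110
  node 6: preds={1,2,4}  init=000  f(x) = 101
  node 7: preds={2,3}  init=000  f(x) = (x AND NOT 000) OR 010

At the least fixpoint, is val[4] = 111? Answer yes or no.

yes

Worklist (16 pops):
  #1 pop 0: in=000 → 001 (no change)
  #2 pop 1: in=100 → 111 (was 000); enqueue [0]
  #3 pop 2: in=000 → 001 (was 000); enqueue []
  #4 pop 3: in=001 → 011 (was 000); enqueue [2]
  #5 pop 4: in=000 → 110 (was 100); enqueue [1]
  #6 pop 5: in=111 → 111 (was 000); enqueue [3]
  #7 pop 6: in=111 → 101 (was 000); enqueue [4]
  #8 pop 7: in=011 → 011 (was 000); enqueue []
  #9 pop 0: in=111 → 011 (was 001); enqueue [5]
  #10 pop 2: in=011 → 001 (no change)
  #11 pop 1: in=111 → 111 (no change)
  #12 pop 3: in=111 → 011 (no change)
  #13 pop 4: in=101 → 111 (was 110); enqueue [1,6]
  #14 pop 5: in=111 → 111 (no change)
  #15 pop 1: in=111 → 111 (no change)
  #16 pop 6: in=111 → 101 (no change)

Fixpoint:
  val[0] = 011
  val[1] = 111
  val[2] = 001
  val[3] = 011
  val[4] = 111
  val[5] = 111
  val[6] = 101
  val[7] = 011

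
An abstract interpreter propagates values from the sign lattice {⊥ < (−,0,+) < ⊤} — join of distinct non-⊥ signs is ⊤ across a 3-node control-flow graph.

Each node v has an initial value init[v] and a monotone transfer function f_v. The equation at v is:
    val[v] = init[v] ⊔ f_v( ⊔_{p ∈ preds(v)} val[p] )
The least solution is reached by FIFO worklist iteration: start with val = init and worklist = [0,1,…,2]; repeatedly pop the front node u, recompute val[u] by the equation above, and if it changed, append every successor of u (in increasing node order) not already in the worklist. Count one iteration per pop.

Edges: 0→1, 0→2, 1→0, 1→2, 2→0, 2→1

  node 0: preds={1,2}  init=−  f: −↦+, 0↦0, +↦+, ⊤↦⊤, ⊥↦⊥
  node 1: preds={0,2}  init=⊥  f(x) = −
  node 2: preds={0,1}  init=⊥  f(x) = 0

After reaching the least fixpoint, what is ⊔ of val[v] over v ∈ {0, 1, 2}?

Worklist (6 pops):
  #1 pop 0: in=⊥ → − (no change)
  #2 pop 1: in=− → − (was ⊥); enqueue [0]
  #3 pop 2: in=− → 0 (was ⊥); enqueue [1]
  #4 pop 0: in=⊤ → ⊤ (was −); enqueue [2]
  #5 pop 1: in=⊤ → − (no change)
  #6 pop 2: in=⊤ → 0 (no change)

Fixpoint:
  val[0] = ⊤
  val[1] = −
  val[2] = 0

⊤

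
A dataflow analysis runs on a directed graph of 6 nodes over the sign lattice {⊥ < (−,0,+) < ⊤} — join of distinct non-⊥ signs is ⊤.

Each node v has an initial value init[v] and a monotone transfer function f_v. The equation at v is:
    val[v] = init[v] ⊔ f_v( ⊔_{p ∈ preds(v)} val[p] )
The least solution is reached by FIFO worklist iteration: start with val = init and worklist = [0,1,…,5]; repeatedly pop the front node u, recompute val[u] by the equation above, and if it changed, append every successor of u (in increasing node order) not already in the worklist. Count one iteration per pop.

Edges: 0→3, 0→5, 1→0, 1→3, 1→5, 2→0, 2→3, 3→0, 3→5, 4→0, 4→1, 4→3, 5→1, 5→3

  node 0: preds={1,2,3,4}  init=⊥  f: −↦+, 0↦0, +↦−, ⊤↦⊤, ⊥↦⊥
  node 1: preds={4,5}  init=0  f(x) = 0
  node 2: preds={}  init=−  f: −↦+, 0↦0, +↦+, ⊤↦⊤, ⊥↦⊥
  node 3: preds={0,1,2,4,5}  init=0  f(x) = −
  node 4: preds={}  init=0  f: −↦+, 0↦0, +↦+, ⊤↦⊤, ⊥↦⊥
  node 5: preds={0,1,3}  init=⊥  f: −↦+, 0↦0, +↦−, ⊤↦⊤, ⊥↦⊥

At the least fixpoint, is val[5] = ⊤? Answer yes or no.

Iteration log — 9 steps:
  step 1. node 0  ⊔preds=⊤  new=⊤  old=⊥  +wl: 
  step 2. node 1  ⊔preds=0  new=0  stable
  step 3. node 2  ⊔preds=⊥  new=−  stable
  step 4. node 3  ⊔preds=⊤  new=⊤  old=0  +wl: 0
  step 5. node 4  ⊔preds=⊥  new=0  stable
  step 6. node 5  ⊔preds=⊤  new=⊤  old=⊥  +wl: 1,3
  step 7. node 0  ⊔preds=⊤  new=⊤  stable
  step 8. node 1  ⊔preds=⊤  new=0  stable
  step 9. node 3  ⊔preds=⊤  new=⊤  stable

Least fixpoint reached:
  node 0: ⊤
  node 1: 0
  node 2: −
  node 3: ⊤
  node 4: 0
  node 5: ⊤

yes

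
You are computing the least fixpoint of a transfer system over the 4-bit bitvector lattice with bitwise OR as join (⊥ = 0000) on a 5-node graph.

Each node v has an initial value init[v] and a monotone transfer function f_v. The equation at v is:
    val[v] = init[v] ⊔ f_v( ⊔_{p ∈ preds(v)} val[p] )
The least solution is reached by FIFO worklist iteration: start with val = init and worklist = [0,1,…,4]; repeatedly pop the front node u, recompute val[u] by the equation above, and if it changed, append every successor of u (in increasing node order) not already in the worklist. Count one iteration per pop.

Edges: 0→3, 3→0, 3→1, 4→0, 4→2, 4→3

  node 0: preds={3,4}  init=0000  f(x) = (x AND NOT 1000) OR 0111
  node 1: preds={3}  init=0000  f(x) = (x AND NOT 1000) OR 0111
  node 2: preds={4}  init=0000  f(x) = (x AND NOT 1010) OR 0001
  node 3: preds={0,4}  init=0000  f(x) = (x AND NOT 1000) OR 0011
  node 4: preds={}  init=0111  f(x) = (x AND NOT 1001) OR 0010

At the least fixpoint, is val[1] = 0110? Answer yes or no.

no

Trace (7 dequeues):
  [1] u=0 | in 0111 | out 0111 | prev 0000 | push {}
  [2] u=1 | in 0000 | out 0111 | prev 0000 | push {}
  [3] u=2 | in 0111 | out 0101 | prev 0000 | push {}
  [4] u=3 | in 0111 | out 0111 | prev 0000 | push {0,1}
  [5] u=4 | in 0000 | out 0111 | ==
  [6] u=0 | in 0111 | out 0111 | ==
  [7] u=1 | in 0111 | out 0111 | ==

Converged values:
  [0] 0111
  [1] 0111
  [2] 0101
  [3] 0111
  [4] 0111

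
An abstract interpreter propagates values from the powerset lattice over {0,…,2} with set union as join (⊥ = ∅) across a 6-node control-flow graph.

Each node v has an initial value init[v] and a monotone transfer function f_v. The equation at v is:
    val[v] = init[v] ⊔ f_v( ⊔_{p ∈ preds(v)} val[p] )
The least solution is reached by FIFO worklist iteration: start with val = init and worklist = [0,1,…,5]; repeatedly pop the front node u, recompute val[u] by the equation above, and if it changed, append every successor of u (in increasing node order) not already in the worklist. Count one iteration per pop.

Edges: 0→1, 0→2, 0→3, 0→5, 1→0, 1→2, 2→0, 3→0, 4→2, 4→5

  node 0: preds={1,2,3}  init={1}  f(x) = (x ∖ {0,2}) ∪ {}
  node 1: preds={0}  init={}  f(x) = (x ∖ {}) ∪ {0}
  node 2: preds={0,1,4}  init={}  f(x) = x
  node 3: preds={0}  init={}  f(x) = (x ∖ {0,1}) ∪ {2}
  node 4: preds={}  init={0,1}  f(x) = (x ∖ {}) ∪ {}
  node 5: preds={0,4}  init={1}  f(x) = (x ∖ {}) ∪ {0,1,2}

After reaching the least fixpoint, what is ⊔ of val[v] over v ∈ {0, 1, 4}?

{0,1}

Trace (7 dequeues):
  [1] u=0 | in {} | out {1} | ==
  [2] u=1 | in {1} | out {0,1} | prev {} | push {0}
  [3] u=2 | in {0,1} | out {0,1} | prev {} | push {}
  [4] u=3 | in {1} | out {2} | prev {} | push {}
  [5] u=4 | in {} | out {0,1} | ==
  [6] u=5 | in {0,1} | out {0,1,2} | prev {1} | push {}
  [7] u=0 | in {0,1,2} | out {1} | ==

Converged values:
  [0] {1}
  [1] {0,1}
  [2] {0,1}
  [3] {2}
  [4] {0,1}
  [5] {0,1,2}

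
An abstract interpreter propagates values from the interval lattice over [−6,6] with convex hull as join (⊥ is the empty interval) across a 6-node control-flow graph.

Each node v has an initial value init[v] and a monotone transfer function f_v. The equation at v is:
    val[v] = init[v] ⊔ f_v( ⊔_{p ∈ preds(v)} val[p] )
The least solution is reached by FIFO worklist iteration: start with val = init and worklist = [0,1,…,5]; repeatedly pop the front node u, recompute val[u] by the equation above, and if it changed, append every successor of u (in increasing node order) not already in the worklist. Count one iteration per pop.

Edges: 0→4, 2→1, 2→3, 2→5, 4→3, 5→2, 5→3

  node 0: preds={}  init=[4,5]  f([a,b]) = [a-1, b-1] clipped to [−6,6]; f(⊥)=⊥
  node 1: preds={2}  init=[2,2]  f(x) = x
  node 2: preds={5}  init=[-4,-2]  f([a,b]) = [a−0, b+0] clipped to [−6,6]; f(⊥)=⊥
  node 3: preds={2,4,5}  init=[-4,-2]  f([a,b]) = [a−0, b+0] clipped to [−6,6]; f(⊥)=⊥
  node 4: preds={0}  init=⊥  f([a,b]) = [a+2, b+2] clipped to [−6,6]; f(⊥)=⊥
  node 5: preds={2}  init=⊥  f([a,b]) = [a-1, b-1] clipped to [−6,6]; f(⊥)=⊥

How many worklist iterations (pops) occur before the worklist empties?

15

Iteration log — 15 steps:
  step 1. node 0  ⊔preds=⊥  new=[4,5]  stable
  step 2. node 1  ⊔preds=[-4,-2]  new=[-4,2]  old=[2,2]  +wl: 
  step 3. node 2  ⊔preds=⊥  new=[-4,-2]  stable
  step 4. node 3  ⊔preds=[-4,-2]  new=[-4,-2]  stable
  step 5. node 4  ⊔preds=[4,5]  new=[6,6]  old=⊥  +wl: 3
  step 6. node 5  ⊔preds=[-4,-2]  new=[-5,-3]  old=⊥  +wl: 2
  step 7. node 3  ⊔preds=[-5,6]  new=[-5,6]  old=[-4,-2]  +wl: 
  step 8. node 2  ⊔preds=[-5,-3]  new=[-5,-2]  old=[-4,-2]  +wl: 1,3,5
  step 9. node 1  ⊔preds=[-5,-2]  new=[-5,2]  old=[-4,2]  +wl: 
  step 10. node 3  ⊔preds=[-5,6]  new=[-5,6]  stable
  step 11. node 5  ⊔preds=[-5,-2]  new=[-6,-3]  old=[-5,-3]  +wl: 2,3
  step 12. node 2  ⊔preds=[-6,-3]  new=[-6,-2]  old=[-5,-2]  +wl: 1,5
  step 13. node 3  ⊔preds=[-6,6]  new=[-6,6]  old=[-5,6]  +wl: 
  step 14. node 1  ⊔preds=[-6,-2]  new=[-6,2]  old=[-5,2]  +wl: 
  step 15. node 5  ⊔preds=[-6,-2]  new=[-6,-3]  stable

Least fixpoint reached:
  node 0: [4,5]
  node 1: [-6,2]
  node 2: [-6,-2]
  node 3: [-6,6]
  node 4: [6,6]
  node 5: [-6,-3]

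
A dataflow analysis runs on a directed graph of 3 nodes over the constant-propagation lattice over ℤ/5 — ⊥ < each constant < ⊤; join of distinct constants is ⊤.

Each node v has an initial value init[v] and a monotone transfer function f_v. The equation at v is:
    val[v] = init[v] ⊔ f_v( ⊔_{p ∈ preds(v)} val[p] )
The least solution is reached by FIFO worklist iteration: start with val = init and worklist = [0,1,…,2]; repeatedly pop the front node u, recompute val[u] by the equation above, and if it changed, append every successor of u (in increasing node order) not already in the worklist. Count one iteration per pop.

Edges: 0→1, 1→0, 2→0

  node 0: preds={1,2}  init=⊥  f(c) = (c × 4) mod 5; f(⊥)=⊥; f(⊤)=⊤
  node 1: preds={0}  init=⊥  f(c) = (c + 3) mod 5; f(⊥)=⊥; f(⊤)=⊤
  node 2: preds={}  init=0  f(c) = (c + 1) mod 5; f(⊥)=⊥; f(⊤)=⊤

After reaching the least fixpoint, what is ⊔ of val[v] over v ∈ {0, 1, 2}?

⊤

Worklist (6 pops):
  #1 pop 0: in=0 → 0 (was ⊥); enqueue []
  #2 pop 1: in=0 → 3 (was ⊥); enqueue [0]
  #3 pop 2: in=⊥ → 0 (no change)
  #4 pop 0: in=⊤ → ⊤ (was 0); enqueue [1]
  #5 pop 1: in=⊤ → ⊤ (was 3); enqueue [0]
  #6 pop 0: in=⊤ → ⊤ (no change)

Fixpoint:
  val[0] = ⊤
  val[1] = ⊤
  val[2] = 0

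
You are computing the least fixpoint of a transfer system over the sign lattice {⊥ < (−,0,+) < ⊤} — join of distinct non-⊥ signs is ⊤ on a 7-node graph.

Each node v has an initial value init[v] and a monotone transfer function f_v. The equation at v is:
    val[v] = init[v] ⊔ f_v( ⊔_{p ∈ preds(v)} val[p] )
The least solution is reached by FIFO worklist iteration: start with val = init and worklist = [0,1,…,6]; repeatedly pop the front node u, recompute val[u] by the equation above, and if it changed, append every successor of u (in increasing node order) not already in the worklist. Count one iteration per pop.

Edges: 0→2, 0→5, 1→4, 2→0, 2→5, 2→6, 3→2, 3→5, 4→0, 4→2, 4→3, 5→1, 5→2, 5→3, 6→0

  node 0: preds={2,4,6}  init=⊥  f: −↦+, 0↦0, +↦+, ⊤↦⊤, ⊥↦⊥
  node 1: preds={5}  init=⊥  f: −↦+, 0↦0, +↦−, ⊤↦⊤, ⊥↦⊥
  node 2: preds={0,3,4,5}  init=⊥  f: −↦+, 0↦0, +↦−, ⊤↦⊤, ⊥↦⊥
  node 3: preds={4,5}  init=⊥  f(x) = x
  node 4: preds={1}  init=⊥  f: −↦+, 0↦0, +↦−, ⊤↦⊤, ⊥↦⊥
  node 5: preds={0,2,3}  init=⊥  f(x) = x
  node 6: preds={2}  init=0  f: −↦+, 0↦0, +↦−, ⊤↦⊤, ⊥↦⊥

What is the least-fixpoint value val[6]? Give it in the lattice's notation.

Worklist (16 pops):
  #1 pop 0: in=0 → 0 (was ⊥); enqueue []
  #2 pop 1: in=⊥ → ⊥ (no change)
  #3 pop 2: in=0 → 0 (was ⊥); enqueue [0]
  #4 pop 3: in=⊥ → ⊥ (no change)
  #5 pop 4: in=⊥ → ⊥ (no change)
  #6 pop 5: in=0 → 0 (was ⊥); enqueue [1,2,3]
  #7 pop 6: in=0 → 0 (no change)
  #8 pop 0: in=0 → 0 (no change)
  #9 pop 1: in=0 → 0 (was ⊥); enqueue [4]
  #10 pop 2: in=0 → 0 (no change)
  #11 pop 3: in=0 → 0 (was ⊥); enqueue [2,5]
  #12 pop 4: in=0 → 0 (was ⊥); enqueue [0,3]
  #13 pop 2: in=0 → 0 (no change)
  #14 pop 5: in=0 → 0 (no change)
  #15 pop 0: in=0 → 0 (no change)
  #16 pop 3: in=0 → 0 (no change)

Fixpoint:
  val[0] = 0
  val[1] = 0
  val[2] = 0
  val[3] = 0
  val[4] = 0
  val[5] = 0
  val[6] = 0

0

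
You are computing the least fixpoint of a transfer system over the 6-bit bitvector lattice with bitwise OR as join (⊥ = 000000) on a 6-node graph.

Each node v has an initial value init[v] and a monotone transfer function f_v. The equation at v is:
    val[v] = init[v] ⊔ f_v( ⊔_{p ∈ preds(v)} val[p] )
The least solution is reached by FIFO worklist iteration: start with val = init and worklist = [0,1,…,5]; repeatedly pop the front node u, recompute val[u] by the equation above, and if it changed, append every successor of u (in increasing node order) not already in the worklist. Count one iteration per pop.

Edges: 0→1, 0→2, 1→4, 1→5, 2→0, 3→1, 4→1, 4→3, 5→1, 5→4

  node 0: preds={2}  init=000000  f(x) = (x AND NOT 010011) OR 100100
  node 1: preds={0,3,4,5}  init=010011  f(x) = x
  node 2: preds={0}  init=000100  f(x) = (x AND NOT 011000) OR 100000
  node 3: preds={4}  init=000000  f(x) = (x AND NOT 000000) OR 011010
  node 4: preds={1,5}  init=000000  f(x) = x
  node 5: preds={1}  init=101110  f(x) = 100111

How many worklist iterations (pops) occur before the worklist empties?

Trace (11 dequeues):
  [1] u=0 | in 000100 | out 100100 | prev 000000 | push {}
  [2] u=1 | in 101110 | out 111111 | prev 010011 | push {}
  [3] u=2 | in 100100 | out 100100 | prev 000100 | push {0}
  [4] u=3 | in 000000 | out 011010 | prev 000000 | push {1}
  [5] u=4 | in 111111 | out 111111 | prev 000000 | push {3}
  [6] u=5 | in 111111 | out 101111 | prev 101110 | push {4}
  [7] u=0 | in 100100 | out 100100 | ==
  [8] u=1 | in 111111 | out 111111 | ==
  [9] u=3 | in 111111 | out 111111 | prev 011010 | push {1}
  [10] u=4 | in 111111 | out 111111 | ==
  [11] u=1 | in 111111 | out 111111 | ==

Converged values:
  [0] 100100
  [1] 111111
  [2] 100100
  [3] 111111
  [4] 111111
  [5] 101111

11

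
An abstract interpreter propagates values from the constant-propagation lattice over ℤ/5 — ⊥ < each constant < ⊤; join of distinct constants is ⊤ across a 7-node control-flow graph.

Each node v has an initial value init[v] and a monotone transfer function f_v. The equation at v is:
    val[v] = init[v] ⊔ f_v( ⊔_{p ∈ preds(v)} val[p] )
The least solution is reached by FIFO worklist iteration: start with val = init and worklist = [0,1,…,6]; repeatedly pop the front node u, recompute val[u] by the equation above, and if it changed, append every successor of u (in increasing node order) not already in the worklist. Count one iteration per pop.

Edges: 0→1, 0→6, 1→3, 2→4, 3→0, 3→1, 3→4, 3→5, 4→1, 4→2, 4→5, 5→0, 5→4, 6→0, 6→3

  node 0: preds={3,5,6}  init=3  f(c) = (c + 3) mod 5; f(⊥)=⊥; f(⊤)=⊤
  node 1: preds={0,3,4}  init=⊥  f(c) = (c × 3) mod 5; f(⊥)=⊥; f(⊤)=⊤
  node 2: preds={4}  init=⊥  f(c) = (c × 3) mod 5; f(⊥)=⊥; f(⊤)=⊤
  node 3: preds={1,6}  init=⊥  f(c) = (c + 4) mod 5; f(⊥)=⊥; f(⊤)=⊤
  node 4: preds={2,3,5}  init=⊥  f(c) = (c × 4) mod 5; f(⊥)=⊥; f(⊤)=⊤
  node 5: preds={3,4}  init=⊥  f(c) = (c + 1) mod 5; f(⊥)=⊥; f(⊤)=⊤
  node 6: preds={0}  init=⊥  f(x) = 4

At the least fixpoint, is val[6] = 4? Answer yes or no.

Worklist (18 pops):
  #1 pop 0: in=⊥ → 3 (no change)
  #2 pop 1: in=3 → 4 (was ⊥); enqueue []
  #3 pop 2: in=⊥ → ⊥ (no change)
  #4 pop 3: in=4 → 3 (was ⊥); enqueue [0,1]
  #5 pop 4: in=3 → 2 (was ⊥); enqueue [2]
  #6 pop 5: in=⊤ → ⊤ (was ⊥); enqueue [4]
  #7 pop 6: in=3 → 4 (was ⊥); enqueue [3]
  #8 pop 0: in=⊤ → ⊤ (was 3); enqueue [6]
  #9 pop 1: in=⊤ → ⊤ (was 4); enqueue []
  #10 pop 2: in=2 → 1 (was ⊥); enqueue []
  #11 pop 4: in=⊤ → ⊤ (was 2); enqueue [1,2,5]
  #12 pop 3: in=⊤ → ⊤ (was 3); enqueue [0,4]
  #13 pop 6: in=⊤ → 4 (no change)
  #14 pop 1: in=⊤ → ⊤ (no change)
  #15 pop 2: in=⊤ → ⊤ (was 1); enqueue []
  #16 pop 5: in=⊤ → ⊤ (no change)
  #17 pop 0: in=⊤ → ⊤ (no change)
  #18 pop 4: in=⊤ → ⊤ (no change)

Fixpoint:
  val[0] = ⊤
  val[1] = ⊤
  val[2] = ⊤
  val[3] = ⊤
  val[4] = ⊤
  val[5] = ⊤
  val[6] = 4

yes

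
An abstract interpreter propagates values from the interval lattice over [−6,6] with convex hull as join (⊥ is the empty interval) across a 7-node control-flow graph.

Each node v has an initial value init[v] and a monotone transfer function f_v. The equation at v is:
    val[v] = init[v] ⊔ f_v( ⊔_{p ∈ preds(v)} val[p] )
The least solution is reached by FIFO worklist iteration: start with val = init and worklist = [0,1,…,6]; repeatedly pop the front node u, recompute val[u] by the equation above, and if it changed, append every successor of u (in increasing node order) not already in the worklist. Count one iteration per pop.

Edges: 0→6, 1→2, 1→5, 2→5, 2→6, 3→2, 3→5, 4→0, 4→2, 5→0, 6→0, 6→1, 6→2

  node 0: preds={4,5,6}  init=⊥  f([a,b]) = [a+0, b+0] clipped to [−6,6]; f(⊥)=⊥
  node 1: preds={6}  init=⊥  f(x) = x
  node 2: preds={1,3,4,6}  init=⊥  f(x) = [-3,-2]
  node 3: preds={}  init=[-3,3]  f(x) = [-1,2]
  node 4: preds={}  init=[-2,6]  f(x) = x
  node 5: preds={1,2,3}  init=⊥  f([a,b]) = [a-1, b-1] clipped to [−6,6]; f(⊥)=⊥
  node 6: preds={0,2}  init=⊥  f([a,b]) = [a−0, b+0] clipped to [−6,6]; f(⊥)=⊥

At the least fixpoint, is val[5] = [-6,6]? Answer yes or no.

Iteration log — 28 steps:
  step 1. node 0  ⊔preds=[-2,6]  new=[-2,6]  old=⊥  +wl: 
  step 2. node 1  ⊔preds=⊥  new=⊥  stable
  step 3. node 2  ⊔preds=[-3,6]  new=[-3,-2]  old=⊥  +wl: 
  step 4. node 3  ⊔preds=⊥  new=[-3,3]  stable
  step 5. node 4  ⊔preds=⊥  new=[-2,6]  stable
  step 6. node 5  ⊔preds=[-3,3]  new=[-4,2]  old=⊥  +wl: 0
  step 7. node 6  ⊔preds=[-3,6]  new=[-3,6]  old=⊥  +wl: 1,2
  step 8. node 0  ⊔preds=[-4,6]  new=[-4,6]  old=[-2,6]  +wl: 6
  step 9. node 1  ⊔preds=[-3,6]  new=[-3,6]  old=⊥  +wl: 5
  step 10. node 2  ⊔preds=[-3,6]  new=[-3,-2]  stable
  step 11. node 6  ⊔preds=[-4,6]  new=[-4,6]  old=[-3,6]  +wl: 0,1,2
  step 12. node 5  ⊔preds=[-3,6]  new=[-4,5]  old=[-4,2]  +wl: 
  step 13. node 0  ⊔preds=[-4,6]  new=[-4,6]  stable
  step 14. node 1  ⊔preds=[-4,6]  new=[-4,6]  old=[-3,6]  +wl: 5
  step 15. node 2  ⊔preds=[-4,6]  new=[-3,-2]  stable
  step 16. node 5  ⊔preds=[-4,6]  new=[-5,5]  old=[-4,5]  +wl: 0
  step 17. node 0  ⊔preds=[-5,6]  new=[-5,6]  old=[-4,6]  +wl: 6
  step 18. node 6  ⊔preds=[-5,6]  new=[-5,6]  old=[-4,6]  +wl: 0,1,2
  step 19. node 0  ⊔preds=[-5,6]  new=[-5,6]  stable
  step 20. node 1  ⊔preds=[-5,6]  new=[-5,6]  old=[-4,6]  +wl: 5
  step 21. node 2  ⊔preds=[-5,6]  new=[-3,-2]  stable
  step 22. node 5  ⊔preds=[-5,6]  new=[-6,5]  old=[-5,5]  +wl: 0
  step 23. node 0  ⊔preds=[-6,6]  new=[-6,6]  old=[-5,6]  +wl: 6
  step 24. node 6  ⊔preds=[-6,6]  new=[-6,6]  old=[-5,6]  +wl: 0,1,2
  step 25. node 0  ⊔preds=[-6,6]  new=[-6,6]  stable
  step 26. node 1  ⊔preds=[-6,6]  new=[-6,6]  old=[-5,6]  +wl: 5
  step 27. node 2  ⊔preds=[-6,6]  new=[-3,-2]  stable
  step 28. node 5  ⊔preds=[-6,6]  new=[-6,5]  stable

Least fixpoint reached:
  node 0: [-6,6]
  node 1: [-6,6]
  node 2: [-3,-2]
  node 3: [-3,3]
  node 4: [-2,6]
  node 5: [-6,5]
  node 6: [-6,6]

no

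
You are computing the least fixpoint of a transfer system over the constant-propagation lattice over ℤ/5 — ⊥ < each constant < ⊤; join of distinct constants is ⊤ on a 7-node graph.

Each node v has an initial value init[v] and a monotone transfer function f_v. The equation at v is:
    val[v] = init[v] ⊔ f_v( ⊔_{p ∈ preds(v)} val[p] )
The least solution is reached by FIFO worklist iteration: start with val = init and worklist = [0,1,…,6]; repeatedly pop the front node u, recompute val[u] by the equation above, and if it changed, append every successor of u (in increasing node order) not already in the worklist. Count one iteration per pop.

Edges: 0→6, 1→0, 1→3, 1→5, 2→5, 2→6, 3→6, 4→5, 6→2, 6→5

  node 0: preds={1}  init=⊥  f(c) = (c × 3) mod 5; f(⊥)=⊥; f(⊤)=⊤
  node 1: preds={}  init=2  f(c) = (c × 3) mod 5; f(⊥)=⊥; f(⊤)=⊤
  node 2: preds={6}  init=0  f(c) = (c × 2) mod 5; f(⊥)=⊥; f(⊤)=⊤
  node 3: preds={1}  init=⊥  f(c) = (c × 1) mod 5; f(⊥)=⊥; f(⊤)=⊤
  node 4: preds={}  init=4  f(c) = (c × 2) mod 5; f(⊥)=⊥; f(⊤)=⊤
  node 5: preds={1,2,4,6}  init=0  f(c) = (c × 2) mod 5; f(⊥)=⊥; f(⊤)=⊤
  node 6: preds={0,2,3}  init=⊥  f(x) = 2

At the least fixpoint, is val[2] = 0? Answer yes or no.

Iteration log — 10 steps:
  step 1. node 0  ⊔preds=2  new=1  old=⊥  +wl: 
  step 2. node 1  ⊔preds=⊥  new=2  stable
  step 3. node 2  ⊔preds=⊥  new=0  stable
  step 4. node 3  ⊔preds=2  new=2  old=⊥  +wl: 
  step 5. node 4  ⊔preds=⊥  new=4  stable
  step 6. node 5  ⊔preds=⊤  new=⊤  old=0  +wl: 
  step 7. node 6  ⊔preds=⊤  new=2  old=⊥  +wl: 2,5
  step 8. node 2  ⊔preds=2  new=⊤  old=0  +wl: 6
  step 9. node 5  ⊔preds=⊤  new=⊤  stable
  step 10. node 6  ⊔preds=⊤  new=2  stable

Least fixpoint reached:
  node 0: 1
  node 1: 2
  node 2: ⊤
  node 3: 2
  node 4: 4
  node 5: ⊤
  node 6: 2

no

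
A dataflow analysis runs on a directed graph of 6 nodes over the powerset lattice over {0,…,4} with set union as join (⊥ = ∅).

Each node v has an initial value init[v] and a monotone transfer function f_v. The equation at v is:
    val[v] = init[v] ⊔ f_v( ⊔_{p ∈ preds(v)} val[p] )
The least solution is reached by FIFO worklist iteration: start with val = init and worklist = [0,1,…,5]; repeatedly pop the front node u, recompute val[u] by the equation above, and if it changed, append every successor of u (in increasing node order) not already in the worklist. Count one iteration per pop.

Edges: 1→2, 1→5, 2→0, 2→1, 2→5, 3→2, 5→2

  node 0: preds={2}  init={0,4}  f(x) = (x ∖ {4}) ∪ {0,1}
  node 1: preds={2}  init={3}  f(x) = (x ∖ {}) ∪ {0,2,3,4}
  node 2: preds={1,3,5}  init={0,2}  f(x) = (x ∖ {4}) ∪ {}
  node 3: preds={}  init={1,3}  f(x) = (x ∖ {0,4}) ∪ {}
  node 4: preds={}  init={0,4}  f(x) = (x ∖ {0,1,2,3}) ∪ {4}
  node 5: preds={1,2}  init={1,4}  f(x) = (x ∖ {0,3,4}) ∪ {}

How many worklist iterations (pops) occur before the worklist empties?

Worklist (10 pops):
  #1 pop 0: in={0,2} → {0,1,2,4} (was {0,4}); enqueue []
  #2 pop 1: in={0,2} → {0,2,3,4} (was {3}); enqueue []
  #3 pop 2: in={0,1,2,3,4} → {0,1,2,3} (was {0,2}); enqueue [0,1]
  #4 pop 3: in={} → {1,3} (no change)
  #5 pop 4: in={} → {0,4} (no change)
  #6 pop 5: in={0,1,2,3,4} → {1,2,4} (was {1,4}); enqueue [2]
  #7 pop 0: in={0,1,2,3} → {0,1,2,3,4} (was {0,1,2,4}); enqueue []
  #8 pop 1: in={0,1,2,3} → {0,1,2,3,4} (was {0,2,3,4}); enqueue [5]
  #9 pop 2: in={0,1,2,3,4} → {0,1,2,3} (no change)
  #10 pop 5: in={0,1,2,3,4} → {1,2,4} (no change)

Fixpoint:
  val[0] = {0,1,2,3,4}
  val[1] = {0,1,2,3,4}
  val[2] = {0,1,2,3}
  val[3] = {1,3}
  val[4] = {0,4}
  val[5] = {1,2,4}

10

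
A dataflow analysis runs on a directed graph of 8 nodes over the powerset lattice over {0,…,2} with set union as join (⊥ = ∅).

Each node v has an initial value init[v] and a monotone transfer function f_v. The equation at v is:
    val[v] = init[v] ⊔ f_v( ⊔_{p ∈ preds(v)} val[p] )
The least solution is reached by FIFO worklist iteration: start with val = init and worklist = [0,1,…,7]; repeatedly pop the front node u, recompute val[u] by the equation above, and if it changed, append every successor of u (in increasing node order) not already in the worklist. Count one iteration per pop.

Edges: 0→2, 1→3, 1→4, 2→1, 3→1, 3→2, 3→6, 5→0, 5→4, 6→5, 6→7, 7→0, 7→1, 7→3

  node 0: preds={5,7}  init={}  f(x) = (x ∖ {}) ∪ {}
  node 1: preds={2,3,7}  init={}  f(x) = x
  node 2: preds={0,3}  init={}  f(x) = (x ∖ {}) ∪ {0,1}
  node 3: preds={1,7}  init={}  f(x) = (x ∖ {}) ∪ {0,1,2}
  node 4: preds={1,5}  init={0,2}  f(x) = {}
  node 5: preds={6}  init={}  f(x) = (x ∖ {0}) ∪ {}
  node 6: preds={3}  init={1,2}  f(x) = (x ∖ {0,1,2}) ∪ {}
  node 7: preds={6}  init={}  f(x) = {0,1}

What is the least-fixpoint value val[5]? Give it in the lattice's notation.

{1,2}

Trace (15 dequeues):
  [1] u=0 | in {} | out {} | ==
  [2] u=1 | in {} | out {} | ==
  [3] u=2 | in {} | out {0,1} | prev {} | push {1}
  [4] u=3 | in {} | out {0,1,2} | prev {} | push {2}
  [5] u=4 | in {} | out {0,2} | ==
  [6] u=5 | in {1,2} | out {1,2} | prev {} | push {0,4}
  [7] u=6 | in {0,1,2} | out {1,2} | ==
  [8] u=7 | in {1,2} | out {0,1} | prev {} | push {3}
  [9] u=1 | in {0,1,2} | out {0,1,2} | prev {} | push {}
  [10] u=2 | in {0,1,2} | out {0,1,2} | prev {0,1} | push {1}
  [11] u=0 | in {0,1,2} | out {0,1,2} | prev {} | push {2}
  [12] u=4 | in {0,1,2} | out {0,2} | ==
  [13] u=3 | in {0,1,2} | out {0,1,2} | ==
  [14] u=1 | in {0,1,2} | out {0,1,2} | ==
  [15] u=2 | in {0,1,2} | out {0,1,2} | ==

Converged values:
  [0] {0,1,2}
  [1] {0,1,2}
  [2] {0,1,2}
  [3] {0,1,2}
  [4] {0,2}
  [5] {1,2}
  [6] {1,2}
  [7] {0,1}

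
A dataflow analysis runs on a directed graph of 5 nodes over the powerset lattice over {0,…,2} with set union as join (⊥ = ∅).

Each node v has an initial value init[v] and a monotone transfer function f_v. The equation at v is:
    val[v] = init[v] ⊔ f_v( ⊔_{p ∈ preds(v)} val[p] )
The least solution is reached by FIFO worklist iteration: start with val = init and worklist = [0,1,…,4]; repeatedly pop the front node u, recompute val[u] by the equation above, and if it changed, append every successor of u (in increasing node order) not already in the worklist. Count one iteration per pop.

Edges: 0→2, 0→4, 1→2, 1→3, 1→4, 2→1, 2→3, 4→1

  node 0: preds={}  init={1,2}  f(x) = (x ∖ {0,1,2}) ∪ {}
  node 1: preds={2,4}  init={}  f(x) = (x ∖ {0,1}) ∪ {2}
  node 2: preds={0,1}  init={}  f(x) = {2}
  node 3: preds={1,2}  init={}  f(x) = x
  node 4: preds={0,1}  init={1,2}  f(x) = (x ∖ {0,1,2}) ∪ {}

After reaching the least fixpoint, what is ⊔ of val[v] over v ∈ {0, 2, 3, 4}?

{1,2}

Trace (6 dequeues):
  [1] u=0 | in {} | out {1,2} | ==
  [2] u=1 | in {1,2} | out {2} | prev {} | push {}
  [3] u=2 | in {1,2} | out {2} | prev {} | push {1}
  [4] u=3 | in {2} | out {2} | prev {} | push {}
  [5] u=4 | in {1,2} | out {1,2} | ==
  [6] u=1 | in {1,2} | out {2} | ==

Converged values:
  [0] {1,2}
  [1] {2}
  [2] {2}
  [3] {2}
  [4] {1,2}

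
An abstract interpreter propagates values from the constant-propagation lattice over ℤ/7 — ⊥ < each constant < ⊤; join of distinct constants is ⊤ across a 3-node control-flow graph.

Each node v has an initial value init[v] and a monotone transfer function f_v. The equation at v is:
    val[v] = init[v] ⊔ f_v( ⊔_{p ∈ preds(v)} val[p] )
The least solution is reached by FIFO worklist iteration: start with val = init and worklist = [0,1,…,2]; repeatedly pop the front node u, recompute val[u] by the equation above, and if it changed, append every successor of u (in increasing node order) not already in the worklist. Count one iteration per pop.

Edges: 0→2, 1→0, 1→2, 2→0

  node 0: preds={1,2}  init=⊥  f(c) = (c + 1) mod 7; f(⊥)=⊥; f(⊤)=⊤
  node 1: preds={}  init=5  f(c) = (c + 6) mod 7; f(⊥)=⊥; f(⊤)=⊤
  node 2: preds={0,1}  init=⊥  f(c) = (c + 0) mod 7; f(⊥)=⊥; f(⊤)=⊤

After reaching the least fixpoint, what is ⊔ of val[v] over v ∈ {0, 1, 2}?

Worklist (5 pops):
  #1 pop 0: in=5 → 6 (was ⊥); enqueue []
  #2 pop 1: in=⊥ → 5 (no change)
  #3 pop 2: in=⊤ → ⊤ (was ⊥); enqueue [0]
  #4 pop 0: in=⊤ → ⊤ (was 6); enqueue [2]
  #5 pop 2: in=⊤ → ⊤ (no change)

Fixpoint:
  val[0] = ⊤
  val[1] = 5
  val[2] = ⊤

⊤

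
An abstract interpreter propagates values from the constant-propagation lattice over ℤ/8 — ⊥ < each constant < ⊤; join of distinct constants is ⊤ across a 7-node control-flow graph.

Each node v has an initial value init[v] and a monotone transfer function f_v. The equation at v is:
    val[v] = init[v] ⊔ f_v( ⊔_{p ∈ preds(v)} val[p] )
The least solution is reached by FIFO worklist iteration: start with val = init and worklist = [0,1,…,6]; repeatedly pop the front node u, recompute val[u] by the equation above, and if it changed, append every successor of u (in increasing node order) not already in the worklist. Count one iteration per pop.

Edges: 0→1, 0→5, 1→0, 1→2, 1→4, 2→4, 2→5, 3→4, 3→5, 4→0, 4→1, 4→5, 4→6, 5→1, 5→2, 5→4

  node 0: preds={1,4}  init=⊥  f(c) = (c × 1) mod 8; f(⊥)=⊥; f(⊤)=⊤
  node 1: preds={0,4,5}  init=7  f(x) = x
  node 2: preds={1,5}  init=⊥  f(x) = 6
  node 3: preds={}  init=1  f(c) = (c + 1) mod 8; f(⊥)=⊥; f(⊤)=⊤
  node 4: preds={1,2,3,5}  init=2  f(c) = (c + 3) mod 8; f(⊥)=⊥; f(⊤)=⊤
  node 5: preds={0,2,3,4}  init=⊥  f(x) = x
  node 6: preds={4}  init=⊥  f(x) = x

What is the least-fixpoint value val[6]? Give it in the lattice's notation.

⊤

Worklist (11 pops):
  #1 pop 0: in=⊤ → ⊤ (was ⊥); enqueue []
  #2 pop 1: in=⊤ → ⊤ (was 7); enqueue [0]
  #3 pop 2: in=⊤ → 6 (was ⊥); enqueue []
  #4 pop 3: in=⊥ → 1 (no change)
  #5 pop 4: in=⊤ → ⊤ (was 2); enqueue [1]
  #6 pop 5: in=⊤ → ⊤ (was ⊥); enqueue [2,4]
  #7 pop 6: in=⊤ → ⊤ (was ⊥); enqueue []
  #8 pop 0: in=⊤ → ⊤ (no change)
  #9 pop 1: in=⊤ → ⊤ (no change)
  #10 pop 2: in=⊤ → 6 (no change)
  #11 pop 4: in=⊤ → ⊤ (no change)

Fixpoint:
  val[0] = ⊤
  val[1] = ⊤
  val[2] = 6
  val[3] = 1
  val[4] = ⊤
  val[5] = ⊤
  val[6] = ⊤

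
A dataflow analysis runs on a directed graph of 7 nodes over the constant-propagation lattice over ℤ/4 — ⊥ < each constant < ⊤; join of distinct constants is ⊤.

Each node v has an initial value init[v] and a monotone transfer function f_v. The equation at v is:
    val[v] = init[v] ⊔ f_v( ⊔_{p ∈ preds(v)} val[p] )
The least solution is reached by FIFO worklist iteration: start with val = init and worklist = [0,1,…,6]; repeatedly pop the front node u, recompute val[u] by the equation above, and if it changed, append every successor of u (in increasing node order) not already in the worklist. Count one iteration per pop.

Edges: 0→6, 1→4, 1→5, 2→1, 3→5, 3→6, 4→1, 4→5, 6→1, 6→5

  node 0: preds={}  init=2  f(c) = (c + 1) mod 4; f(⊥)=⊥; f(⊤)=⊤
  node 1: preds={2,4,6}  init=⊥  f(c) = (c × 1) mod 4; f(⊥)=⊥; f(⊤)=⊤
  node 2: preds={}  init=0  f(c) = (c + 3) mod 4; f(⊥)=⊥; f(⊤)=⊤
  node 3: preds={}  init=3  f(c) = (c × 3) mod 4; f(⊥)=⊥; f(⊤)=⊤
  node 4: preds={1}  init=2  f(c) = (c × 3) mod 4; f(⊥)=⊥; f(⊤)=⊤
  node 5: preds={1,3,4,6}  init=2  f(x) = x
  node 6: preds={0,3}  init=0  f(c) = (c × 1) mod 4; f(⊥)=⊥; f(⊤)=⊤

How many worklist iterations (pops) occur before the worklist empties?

9

Trace (9 dequeues):
  [1] u=0 | in ⊥ | out 2 | ==
  [2] u=1 | in ⊤ | out ⊤ | prev ⊥ | push {}
  [3] u=2 | in ⊥ | out 0 | ==
  [4] u=3 | in ⊥ | out 3 | ==
  [5] u=4 | in ⊤ | out ⊤ | prev 2 | push {1}
  [6] u=5 | in ⊤ | out ⊤ | prev 2 | push {}
  [7] u=6 | in ⊤ | out ⊤ | prev 0 | push {5}
  [8] u=1 | in ⊤ | out ⊤ | ==
  [9] u=5 | in ⊤ | out ⊤ | ==

Converged values:
  [0] 2
  [1] ⊤
  [2] 0
  [3] 3
  [4] ⊤
  [5] ⊤
  [6] ⊤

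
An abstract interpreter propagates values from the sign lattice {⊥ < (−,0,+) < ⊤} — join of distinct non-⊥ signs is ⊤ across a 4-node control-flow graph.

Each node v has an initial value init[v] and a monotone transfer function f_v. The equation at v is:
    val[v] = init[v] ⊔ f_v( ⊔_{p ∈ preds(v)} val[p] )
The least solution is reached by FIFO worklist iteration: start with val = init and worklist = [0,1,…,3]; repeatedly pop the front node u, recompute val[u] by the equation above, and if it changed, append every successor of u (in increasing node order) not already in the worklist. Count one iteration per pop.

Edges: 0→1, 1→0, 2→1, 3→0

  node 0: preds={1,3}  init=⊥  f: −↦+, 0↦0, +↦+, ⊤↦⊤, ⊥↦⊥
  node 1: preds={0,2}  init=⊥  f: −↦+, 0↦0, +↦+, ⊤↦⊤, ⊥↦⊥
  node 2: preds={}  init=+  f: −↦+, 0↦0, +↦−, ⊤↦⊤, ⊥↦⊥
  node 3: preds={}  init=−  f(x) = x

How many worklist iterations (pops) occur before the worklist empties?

7

Worklist (7 pops):
  #1 pop 0: in=− → + (was ⊥); enqueue []
  #2 pop 1: in=+ → + (was ⊥); enqueue [0]
  #3 pop 2: in=⊥ → + (no change)
  #4 pop 3: in=⊥ → − (no change)
  #5 pop 0: in=⊤ → ⊤ (was +); enqueue [1]
  #6 pop 1: in=⊤ → ⊤ (was +); enqueue [0]
  #7 pop 0: in=⊤ → ⊤ (no change)

Fixpoint:
  val[0] = ⊤
  val[1] = ⊤
  val[2] = +
  val[3] = −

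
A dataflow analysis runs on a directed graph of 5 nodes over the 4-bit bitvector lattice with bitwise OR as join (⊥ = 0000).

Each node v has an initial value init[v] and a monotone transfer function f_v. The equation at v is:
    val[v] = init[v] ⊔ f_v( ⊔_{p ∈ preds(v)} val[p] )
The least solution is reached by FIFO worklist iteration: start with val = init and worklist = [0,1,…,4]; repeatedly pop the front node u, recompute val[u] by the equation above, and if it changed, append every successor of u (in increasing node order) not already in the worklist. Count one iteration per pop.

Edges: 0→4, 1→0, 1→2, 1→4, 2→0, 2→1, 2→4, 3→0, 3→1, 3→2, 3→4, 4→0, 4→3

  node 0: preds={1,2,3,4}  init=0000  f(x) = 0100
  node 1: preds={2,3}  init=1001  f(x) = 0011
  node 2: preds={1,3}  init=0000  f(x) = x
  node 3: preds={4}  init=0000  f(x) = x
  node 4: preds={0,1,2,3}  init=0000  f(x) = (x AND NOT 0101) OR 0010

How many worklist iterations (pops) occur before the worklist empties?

Iteration log — 12 steps:
  step 1. node 0  ⊔preds=1001  new=0100  old=0000  +wl: 
  step 2. node 1  ⊔preds=0000  new=1011  old=1001  +wl: 0
  step 3. node 2  ⊔preds=1011  new=1011  old=0000  +wl: 1
  step 4. node 3  ⊔preds=0000  new=0000  stable
  step 5. node 4  ⊔preds=1111  new=1010  old=0000  +wl: 3
  step 6. node 0  ⊔preds=1011  new=0100  stable
  step 7. node 1  ⊔preds=1011  new=1011  stable
  step 8. node 3  ⊔preds=1010  new=1010  old=0000  +wl: 0,1,2,4
  step 9. node 0  ⊔preds=1011  new=0100  stable
  step 10. node 1  ⊔preds=1011  new=1011  stable
  step 11. node 2  ⊔preds=1011  new=1011  stable
  step 12. node 4  ⊔preds=1111  new=1010  stable

Least fixpoint reached:
  node 0: 0100
  node 1: 1011
  node 2: 1011
  node 3: 1010
  node 4: 1010

12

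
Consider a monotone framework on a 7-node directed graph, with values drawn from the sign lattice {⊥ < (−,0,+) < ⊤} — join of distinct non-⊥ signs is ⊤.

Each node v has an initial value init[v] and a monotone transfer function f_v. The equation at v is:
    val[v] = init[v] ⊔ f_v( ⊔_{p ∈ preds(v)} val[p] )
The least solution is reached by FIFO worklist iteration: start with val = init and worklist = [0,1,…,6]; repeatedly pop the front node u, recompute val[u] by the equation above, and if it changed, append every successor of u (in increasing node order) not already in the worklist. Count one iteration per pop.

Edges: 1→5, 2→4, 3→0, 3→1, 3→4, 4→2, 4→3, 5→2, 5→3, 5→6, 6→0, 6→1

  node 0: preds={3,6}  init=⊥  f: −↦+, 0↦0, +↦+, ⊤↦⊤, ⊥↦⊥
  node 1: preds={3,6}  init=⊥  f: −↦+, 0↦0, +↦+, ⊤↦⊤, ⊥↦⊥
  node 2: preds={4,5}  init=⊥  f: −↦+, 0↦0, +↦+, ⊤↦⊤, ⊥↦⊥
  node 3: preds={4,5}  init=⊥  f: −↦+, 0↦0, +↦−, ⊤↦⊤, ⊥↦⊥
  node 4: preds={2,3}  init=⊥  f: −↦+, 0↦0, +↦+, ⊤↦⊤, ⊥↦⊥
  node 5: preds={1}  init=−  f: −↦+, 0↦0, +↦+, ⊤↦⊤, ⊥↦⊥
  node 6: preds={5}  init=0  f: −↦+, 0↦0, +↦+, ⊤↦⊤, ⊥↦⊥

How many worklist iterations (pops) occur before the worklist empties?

Iteration log — 17 steps:
  step 1. node 0  ⊔preds=0  new=0  old=⊥  +wl: 
  step 2. node 1  ⊔preds=0  new=0  old=⊥  +wl: 
  step 3. node 2  ⊔preds=−  new=+  old=⊥  +wl: 
  step 4. node 3  ⊔preds=−  new=+  old=⊥  +wl: 0,1
  step 5. node 4  ⊔preds=+  new=+  old=⊥  +wl: 2,3
  step 6. node 5  ⊔preds=0  new=⊤  old=−  +wl: 
  step 7. node 6  ⊔preds=⊤  new=⊤  old=0  +wl: 
  step 8. node 0  ⊔preds=⊤  new=⊤  old=0  +wl: 
  step 9. node 1  ⊔preds=⊤  new=⊤  old=0  +wl: 5
  step 10. node 2  ⊔preds=⊤  new=⊤  old=+  +wl: 4
  step 11. node 3  ⊔preds=⊤  new=⊤  old=+  +wl: 0,1
  step 12. node 5  ⊔preds=⊤  new=⊤  stable
  step 13. node 4  ⊔preds=⊤  new=⊤  old=+  +wl: 2,3
  step 14. node 0  ⊔preds=⊤  new=⊤  stable
  step 15. node 1  ⊔preds=⊤  new=⊤  stable
  step 16. node 2  ⊔preds=⊤  new=⊤  stable
  step 17. node 3  ⊔preds=⊤  new=⊤  stable

Least fixpoint reached:
  node 0: ⊤
  node 1: ⊤
  node 2: ⊤
  node 3: ⊤
  node 4: ⊤
  node 5: ⊤
  node 6: ⊤

17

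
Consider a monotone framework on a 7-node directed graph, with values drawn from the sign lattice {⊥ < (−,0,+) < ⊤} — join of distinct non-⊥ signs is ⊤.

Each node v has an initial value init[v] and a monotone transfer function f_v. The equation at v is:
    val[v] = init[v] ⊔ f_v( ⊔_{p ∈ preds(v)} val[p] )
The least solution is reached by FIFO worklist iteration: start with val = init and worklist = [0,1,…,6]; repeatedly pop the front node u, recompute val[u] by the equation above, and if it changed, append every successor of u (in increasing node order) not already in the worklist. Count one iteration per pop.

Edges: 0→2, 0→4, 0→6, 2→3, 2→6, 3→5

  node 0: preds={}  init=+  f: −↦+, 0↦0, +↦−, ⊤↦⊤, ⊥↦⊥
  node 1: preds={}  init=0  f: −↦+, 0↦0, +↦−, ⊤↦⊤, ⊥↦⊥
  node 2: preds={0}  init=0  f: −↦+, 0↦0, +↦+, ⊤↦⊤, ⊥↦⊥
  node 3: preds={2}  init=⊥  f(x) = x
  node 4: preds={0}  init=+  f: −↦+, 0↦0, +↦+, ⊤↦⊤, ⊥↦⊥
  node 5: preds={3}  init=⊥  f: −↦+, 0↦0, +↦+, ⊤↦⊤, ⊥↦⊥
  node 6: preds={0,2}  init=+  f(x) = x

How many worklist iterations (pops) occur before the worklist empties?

Worklist (7 pops):
  #1 pop 0: in=⊥ → + (no change)
  #2 pop 1: in=⊥ → 0 (no change)
  #3 pop 2: in=+ → ⊤ (was 0); enqueue []
  #4 pop 3: in=⊤ → ⊤ (was ⊥); enqueue []
  #5 pop 4: in=+ → + (no change)
  #6 pop 5: in=⊤ → ⊤ (was ⊥); enqueue []
  #7 pop 6: in=⊤ → ⊤ (was +); enqueue []

Fixpoint:
  val[0] = +
  val[1] = 0
  val[2] = ⊤
  val[3] = ⊤
  val[4] = +
  val[5] = ⊤
  val[6] = ⊤

7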